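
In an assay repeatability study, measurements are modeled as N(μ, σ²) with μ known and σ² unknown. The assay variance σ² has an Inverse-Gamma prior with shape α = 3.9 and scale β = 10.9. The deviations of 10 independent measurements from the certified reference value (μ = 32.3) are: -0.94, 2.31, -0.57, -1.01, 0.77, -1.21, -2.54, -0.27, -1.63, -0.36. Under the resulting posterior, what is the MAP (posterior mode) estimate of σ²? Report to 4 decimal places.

2.0572

With known mean μ and an Inverse-Gamma(α, β) prior on σ², the Normal likelihood is conjugate: posterior is Inv-Gamma(α + n/2, β + Σ(xᵢ−μ)²/2).
Σ(xᵢ−μ)² = (-0.94)² + (2.31)² + (-0.57)² + (-1.01)² + (0.77)² + (-1.21)² + (-2.54)² + (-0.27)² + (-1.63)² + (-0.36)² = 18.9327.
Posterior: Inv-Gamma(3.9 + 10/2, 10.9 + 18.9327/2) = Inv-Gamma(8.90, 20.36635).
Mode = β/(α+1) = 20.36635/9.90 = 2.0572.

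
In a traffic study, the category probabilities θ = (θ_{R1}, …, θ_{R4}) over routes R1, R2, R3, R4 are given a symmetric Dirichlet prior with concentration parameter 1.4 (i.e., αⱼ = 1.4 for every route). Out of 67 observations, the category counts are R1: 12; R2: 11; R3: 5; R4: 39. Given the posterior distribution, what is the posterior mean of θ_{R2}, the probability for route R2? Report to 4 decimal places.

0.1708

The Dirichlet prior is conjugate to the Multinomial likelihood: each posterior αⱼ = prior αⱼ + observed count nⱼ.
Posterior concentration: (13.4, 12.4, 6.4, 40.4), total = 72.6.
E[θ_{R2}|data] = α_{R2}/Σα = 12.4/72.6 = 0.1708.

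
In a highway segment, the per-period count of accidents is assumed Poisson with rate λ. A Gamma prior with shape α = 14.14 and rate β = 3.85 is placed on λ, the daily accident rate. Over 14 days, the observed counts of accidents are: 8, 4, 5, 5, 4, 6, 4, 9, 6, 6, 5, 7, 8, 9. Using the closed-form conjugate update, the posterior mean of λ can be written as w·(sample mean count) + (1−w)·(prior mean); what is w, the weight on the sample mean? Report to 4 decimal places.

With a Gamma(shape α, rate β) prior, the Poisson likelihood is conjugate: the posterior is Gamma(α + ΣXᵢ, β + n).
Posterior mean = (α₀+S)/(β₀+n) = [n/(β₀+n)]·(S/n) + [β₀/(β₀+n)]·(α₀/β₀), so only n and β₀ enter the weight.
Weight on data w = n/(β₀+n) = 14/(3.85+14) = 14/17.85 = 0.7843.

0.7843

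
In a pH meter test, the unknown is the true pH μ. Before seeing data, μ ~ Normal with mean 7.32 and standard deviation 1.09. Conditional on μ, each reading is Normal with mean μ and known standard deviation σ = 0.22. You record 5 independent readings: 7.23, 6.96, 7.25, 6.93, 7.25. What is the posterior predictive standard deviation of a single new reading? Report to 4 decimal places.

0.2408

For Normal data with known variance σ², a Normal(μ₀, σ₀²) prior on μ is conjugate. Posterior precision = 1/σ₀² + n/σ²; posterior mean is the precision-weighted average of μ₀ and x̄.
σ₀² = 1.09² = 1.1881, σ² = 0.22² = 0.0484; σ² + n·σ₀² = 0.0484 + 5·1.1881 = 5.9889.
Posterior precision = 1/σ₀² + n/σ² = 1/1.1881 + 5/0.0484 = (σ² + n·σ₀²)/(σ₀²σ²) = 5.9889/(1.1881·0.0484); posterior variance σₙ² = σ₀²σ²/(σ² + n·σ₀²) = 1.1881·0.0484/5.9889 = 0.009602.
Predictive variance for one new observation = σₙ² + σ² = 1.1881·0.0484/5.9889 + 0.0484 = σ²·(σ₀² + 5.9889)/5.9889 = 0.0484·7.177/5.9889 = 0.058002; SD = √(0.0484·7.177/5.9889) = 0.2408.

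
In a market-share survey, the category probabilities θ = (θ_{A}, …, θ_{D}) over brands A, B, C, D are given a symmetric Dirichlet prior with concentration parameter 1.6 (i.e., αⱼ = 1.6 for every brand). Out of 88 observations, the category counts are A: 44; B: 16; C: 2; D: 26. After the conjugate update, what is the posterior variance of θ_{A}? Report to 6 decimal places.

The Dirichlet prior is conjugate to the Multinomial likelihood: each posterior αⱼ = prior αⱼ + observed count nⱼ.
Posterior concentration: (45.6, 17.6, 3.6, 27.6), total = 94.4.
Var[θ_j] = α_j(Σα−α_j)/((Σα)²(Σα+1)) = 45.6·48.8/(94.4²·95.4) = 0.002618.

0.002618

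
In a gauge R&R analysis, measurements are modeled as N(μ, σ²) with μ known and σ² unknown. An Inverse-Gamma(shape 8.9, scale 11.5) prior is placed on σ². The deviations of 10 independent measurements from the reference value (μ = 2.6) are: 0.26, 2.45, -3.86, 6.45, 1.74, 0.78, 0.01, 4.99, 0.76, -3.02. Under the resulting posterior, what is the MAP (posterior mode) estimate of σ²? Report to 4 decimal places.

4.1546

With known mean μ and an Inverse-Gamma(α, β) prior on σ², the Normal likelihood is conjugate: posterior is Inv-Gamma(α + n/2, β + Σ(xᵢ−μ)²/2).
Σ(xᵢ−μ)² = (0.26)² + (2.45)² + (-3.86)² + (6.45)² + (1.74)² + (0.78)² + (0.01)² + (4.99)² + (0.76)² + (-3.02)² = 100.8064.
Posterior: Inv-Gamma(8.9 + 10/2, 11.5 + 100.8064/2) = Inv-Gamma(13.90, 61.90320).
Mode = β/(α+1) = 61.90320/14.90 = 4.1546.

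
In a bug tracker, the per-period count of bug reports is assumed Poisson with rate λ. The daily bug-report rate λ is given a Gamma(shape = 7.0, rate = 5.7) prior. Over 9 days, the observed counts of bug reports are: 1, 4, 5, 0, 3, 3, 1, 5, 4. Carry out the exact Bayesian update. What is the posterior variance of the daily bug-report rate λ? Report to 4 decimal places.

0.1527

With a Gamma(shape α, rate β) prior, the Poisson likelihood is conjugate: the posterior is Gamma(α + ΣXᵢ, β + n).
Sum of counts S = 26 over n = 9 days.
Posterior: Gamma(α+S, β+n) = Gamma(7.0+26, 5.7+9) = Gamma(33.0, 14.7).
Var = α/β² = 33.0/14.7² = 0.1527.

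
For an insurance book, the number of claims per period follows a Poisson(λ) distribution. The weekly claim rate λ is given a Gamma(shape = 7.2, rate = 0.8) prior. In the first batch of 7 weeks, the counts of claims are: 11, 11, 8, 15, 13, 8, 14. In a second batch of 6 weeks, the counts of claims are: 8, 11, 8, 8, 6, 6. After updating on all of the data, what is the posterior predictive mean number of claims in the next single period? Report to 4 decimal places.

With a Gamma(shape α, rate β) prior, the Poisson likelihood is conjugate: the posterior is Gamma(α + ΣXᵢ, β + n).
Batch 1: sum of counts S = 80 over n = 7 weeks.
After batch 1: Gamma(α+S, β+n) = Gamma(7.2+80, 0.8+7) = Gamma(87.2, 7.8).
Batch 2: sum of counts S = 47 over n = 6 weeks.
After batch 2: Gamma(α+S, β+n) = Gamma(87.2+47, 7.8+6) = Gamma(134.2, 13.8).
The predictive distribution for one future period is NegBinom with mean α/β = 9.7246.

9.7246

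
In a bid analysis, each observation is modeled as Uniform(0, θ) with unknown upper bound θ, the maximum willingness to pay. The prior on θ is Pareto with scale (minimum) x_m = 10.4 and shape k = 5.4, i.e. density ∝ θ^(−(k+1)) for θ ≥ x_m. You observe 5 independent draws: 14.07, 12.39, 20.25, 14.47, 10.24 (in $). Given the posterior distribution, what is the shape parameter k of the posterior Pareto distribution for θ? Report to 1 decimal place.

10.4

A Pareto(scale x_m, shape k) prior on the upper bound θ of Uniform(0, θ) is conjugate: posterior is Pareto(max(x_m, max xᵢ), k + n).
Sample maximum = 20.25; prior scale x_m = 10.4 → posterior scale = max = 20.25.
Posterior shape = 5.4 + 5 = 10.4.
Posterior shape k = 10.4.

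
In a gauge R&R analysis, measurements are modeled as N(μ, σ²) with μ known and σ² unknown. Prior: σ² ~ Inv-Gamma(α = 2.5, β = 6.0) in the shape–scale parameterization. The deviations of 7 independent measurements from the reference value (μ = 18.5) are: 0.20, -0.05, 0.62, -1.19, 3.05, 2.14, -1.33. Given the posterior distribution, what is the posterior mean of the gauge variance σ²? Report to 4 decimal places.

2.9494

With known mean μ and an Inverse-Gamma(α, β) prior on σ², the Normal likelihood is conjugate: posterior is Inv-Gamma(α + n/2, β + Σ(xᵢ−μ)²/2).
Σ(xᵢ−μ)² = (0.20)² + (-0.05)² + (0.62)² + (-1.19)² + (3.05)² + (2.14)² + (-1.33)² = 17.4940.
Posterior: Inv-Gamma(2.5 + 7/2, 6.0 + 17.4940/2) = Inv-Gamma(6.00, 14.74700).
E[σ²|data] = β/(α−1) = 14.74700/5.00 = 2.9494.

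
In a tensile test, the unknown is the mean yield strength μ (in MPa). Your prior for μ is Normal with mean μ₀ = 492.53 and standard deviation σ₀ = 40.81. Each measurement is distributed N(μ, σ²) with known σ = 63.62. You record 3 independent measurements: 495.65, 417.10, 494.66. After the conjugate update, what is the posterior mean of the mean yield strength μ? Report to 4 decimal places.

479.6061

For Normal data with known variance σ², a Normal(μ₀, σ₀²) prior on μ is conjugate. Posterior precision = 1/σ₀² + n/σ²; posterior mean is the precision-weighted average of μ₀ and x̄.
Σxᵢ = 495.65 + 417.10 + 494.66 = 1407.41, so n·x̄ = 1407.41.
σ₀² = 40.81² = 1665.4561, σ² = 63.62² = 4047.5044; σ² + n·σ₀² = 4047.5044 + 3·1665.4561 = 9043.8727.
Posterior mean = (μ₀/σ₀² + n·x̄/σ²)/(1/σ₀² + n/σ²) = (σ²·μ₀ + σ₀²·n·x̄)/(σ² + n·σ₀²) = (4047.5044·492.53 + 1665.4561·1407.41)/9043.8727 = 4337496.911833/9043.8727 = 479.6061.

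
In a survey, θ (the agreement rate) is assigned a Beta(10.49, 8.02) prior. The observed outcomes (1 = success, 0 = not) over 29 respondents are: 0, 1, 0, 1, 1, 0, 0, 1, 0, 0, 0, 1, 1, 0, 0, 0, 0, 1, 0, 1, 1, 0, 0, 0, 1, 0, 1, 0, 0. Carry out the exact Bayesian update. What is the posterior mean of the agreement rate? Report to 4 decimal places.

0.4523

The Beta prior is conjugate to a Binomial/Bernoulli likelihood; the update adds successes to α and failures to β.
Posterior: Beta(α+k, β+n−k) = Beta(10.49+11, 8.02+18) = Beta(21.49, 26.02).
Posterior mean = α/(α+β) = 21.49/47.51 = 0.4523.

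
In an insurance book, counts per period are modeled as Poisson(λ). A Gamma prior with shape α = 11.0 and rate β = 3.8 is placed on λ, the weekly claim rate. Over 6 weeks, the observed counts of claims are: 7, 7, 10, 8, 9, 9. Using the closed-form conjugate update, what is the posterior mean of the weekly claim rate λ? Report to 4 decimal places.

With a Gamma(shape α, rate β) prior, the Poisson likelihood is conjugate: the posterior is Gamma(α + ΣXᵢ, β + n).
Sum of counts S = 50 over n = 6 weeks.
Posterior: Gamma(α+S, β+n) = Gamma(11.0+50, 3.8+6) = Gamma(61.0, 9.8).
Posterior mean = α/β = 61.0/9.8 = 6.2245.

6.2245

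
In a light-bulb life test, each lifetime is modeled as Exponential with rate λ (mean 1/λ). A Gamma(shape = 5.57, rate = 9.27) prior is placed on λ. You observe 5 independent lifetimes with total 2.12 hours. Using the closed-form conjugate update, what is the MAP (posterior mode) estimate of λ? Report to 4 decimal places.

0.8402

With a Gamma(shape α, rate β) prior on the exponential rate λ, the posterior after n observations with total T = Σxᵢ is Gamma(α+n, β+T).
Posterior: Gamma(5.57+5, 9.27+2.12) = Gamma(10.57, 11.39).
Mode = (α−1)/β = 0.8402.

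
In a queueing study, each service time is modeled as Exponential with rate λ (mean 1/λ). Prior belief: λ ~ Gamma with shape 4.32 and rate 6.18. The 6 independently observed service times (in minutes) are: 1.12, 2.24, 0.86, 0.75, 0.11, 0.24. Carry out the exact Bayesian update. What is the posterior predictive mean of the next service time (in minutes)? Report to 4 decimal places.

With a Gamma(shape α, rate β) prior on the exponential rate λ, the posterior after n observations with total T = Σxᵢ is Gamma(α+n, β+T).
Sum of observations T = 5.32 minutes; n = 6.
Posterior: Gamma(4.32+6, 6.18+5.32) = Gamma(10.32, 11.50).
The predictive distribution for the next observation is Lomax; its mean is β/(α−1) = 11.50/9.32 = 1.2339.

1.2339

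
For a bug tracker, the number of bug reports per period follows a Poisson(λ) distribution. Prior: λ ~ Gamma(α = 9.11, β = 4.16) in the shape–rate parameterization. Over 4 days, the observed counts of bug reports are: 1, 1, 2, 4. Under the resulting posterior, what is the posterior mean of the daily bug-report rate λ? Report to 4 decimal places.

With a Gamma(shape α, rate β) prior, the Poisson likelihood is conjugate: the posterior is Gamma(α + ΣXᵢ, β + n).
Sum of counts S = 8 over n = 4 days.
Posterior: Gamma(α+S, β+n) = Gamma(9.11+8, 4.16+4) = Gamma(17.11, 8.16).
Posterior mean = α/β = 17.11/8.16 = 2.0968.

2.0968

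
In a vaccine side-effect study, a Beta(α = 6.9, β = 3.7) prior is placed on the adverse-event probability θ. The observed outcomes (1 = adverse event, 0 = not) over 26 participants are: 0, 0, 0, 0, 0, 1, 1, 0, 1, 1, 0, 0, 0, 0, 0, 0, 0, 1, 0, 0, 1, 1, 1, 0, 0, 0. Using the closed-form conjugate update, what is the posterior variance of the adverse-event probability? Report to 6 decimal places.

0.006419

The Beta prior is conjugate to a Binomial/Bernoulli likelihood; the update adds successes to α and failures to β.
Posterior: Beta(α+k, β+n−k) = Beta(6.9+8, 3.7+18) = Beta(14.9, 21.7).
Var = αβ/((α+β)²(α+β+1)) = 14.9·21.7/(36.6²·37.6) = 0.006419.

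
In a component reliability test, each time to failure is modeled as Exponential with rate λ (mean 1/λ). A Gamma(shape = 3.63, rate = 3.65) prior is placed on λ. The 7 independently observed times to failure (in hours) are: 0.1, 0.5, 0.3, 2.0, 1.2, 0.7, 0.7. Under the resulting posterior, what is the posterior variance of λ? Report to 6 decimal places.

With a Gamma(shape α, rate β) prior on the exponential rate λ, the posterior after n observations with total T = Σxᵢ is Gamma(α+n, β+T).
Sum of observations T = 5.5 hours; n = 7.
Posterior: Gamma(3.63+7, 3.65+5.5) = Gamma(10.63, 9.15).
Var = α/β² = 0.126967.

0.126967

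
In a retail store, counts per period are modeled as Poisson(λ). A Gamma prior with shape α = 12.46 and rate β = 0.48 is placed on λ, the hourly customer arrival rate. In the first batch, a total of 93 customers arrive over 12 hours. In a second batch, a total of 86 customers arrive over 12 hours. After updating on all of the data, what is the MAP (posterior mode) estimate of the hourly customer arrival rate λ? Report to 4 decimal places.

7.7802

With a Gamma(shape α, rate β) prior, the Poisson likelihood is conjugate: the posterior is Gamma(α + ΣXᵢ, β + n).
After batch 1: Gamma(α+S, β+n) = Gamma(12.46+93, 0.48+12) = Gamma(105.46, 12.48).
After batch 2: Gamma(α+S, β+n) = Gamma(105.46+86, 12.48+12) = Gamma(191.46, 24.48).
Mode of Gamma(α,β) for α≥1 is (α−1)/β = 190.46/24.48 = 7.7802.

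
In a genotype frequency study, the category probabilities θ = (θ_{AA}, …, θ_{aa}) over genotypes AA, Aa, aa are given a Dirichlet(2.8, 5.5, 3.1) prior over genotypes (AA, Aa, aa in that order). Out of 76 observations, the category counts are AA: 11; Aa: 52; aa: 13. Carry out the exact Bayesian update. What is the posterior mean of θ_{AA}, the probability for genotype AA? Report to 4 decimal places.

The Dirichlet prior is conjugate to the Multinomial likelihood: each posterior αⱼ = prior αⱼ + observed count nⱼ.
Posterior concentration: (13.8, 57.5, 16.1), total = 87.4.
E[θ_{AA}|data] = α_{AA}/Σα = 13.8/87.4 = 0.1579.

0.1579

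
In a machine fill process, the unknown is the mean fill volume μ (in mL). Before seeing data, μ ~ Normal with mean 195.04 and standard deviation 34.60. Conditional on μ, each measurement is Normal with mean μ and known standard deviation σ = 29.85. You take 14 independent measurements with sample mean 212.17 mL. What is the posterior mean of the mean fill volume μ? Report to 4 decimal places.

For Normal data with known variance σ², a Normal(μ₀, σ₀²) prior on μ is conjugate. Posterior precision = 1/σ₀² + n/σ²; posterior mean is the precision-weighted average of μ₀ and x̄.
n·x̄ = 14·212.17 = 2970.38.
σ₀² = 34.60² = 1197.16, σ² = 29.85² = 891.0225; σ² + n·σ₀² = 891.0225 + 14·1197.16 = 17651.2625.
Posterior mean = (μ₀/σ₀² + n·x̄/σ²)/(1/σ₀² + n/σ²) = (σ²·μ₀ + σ₀²·n·x̄)/(σ² + n·σ₀²) = (891.0225·195.04 + 1197.16·2970.38)/17651.2625 = 3729805.1492/17651.2625 = 211.3053.

211.3053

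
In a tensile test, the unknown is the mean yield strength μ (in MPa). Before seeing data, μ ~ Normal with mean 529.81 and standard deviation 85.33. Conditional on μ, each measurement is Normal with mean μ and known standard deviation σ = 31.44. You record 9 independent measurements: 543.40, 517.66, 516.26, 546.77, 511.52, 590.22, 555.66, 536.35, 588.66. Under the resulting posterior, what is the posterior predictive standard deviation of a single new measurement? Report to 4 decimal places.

For Normal data with known variance σ², a Normal(μ₀, σ₀²) prior on μ is conjugate. Posterior precision = 1/σ₀² + n/σ²; posterior mean is the precision-weighted average of μ₀ and x̄.
σ₀² = 85.33² = 7281.2089, σ² = 31.44² = 988.4736; σ² + n·σ₀² = 988.4736 + 9·7281.2089 = 66519.3537.
Posterior precision = 1/σ₀² + n/σ² = 1/7281.2089 + 9/988.4736 = (σ² + n·σ₀²)/(σ₀²σ²) = 66519.3537/(7281.2089·988.4736); posterior variance σₙ² = σ₀²σ²/(σ² + n·σ₀²) = 7281.2089·988.4736/66519.3537 = 108.198327.
Predictive variance for one new observation = σₙ² + σ² = 7281.2089·988.4736/66519.3537 + 988.4736 = σ²·(σ₀² + 66519.3537)/66519.3537 = 988.4736·73800.5626/66519.3537 = 1096.671927; SD = √(988.4736·73800.5626/66519.3537) = 33.1160.

33.1160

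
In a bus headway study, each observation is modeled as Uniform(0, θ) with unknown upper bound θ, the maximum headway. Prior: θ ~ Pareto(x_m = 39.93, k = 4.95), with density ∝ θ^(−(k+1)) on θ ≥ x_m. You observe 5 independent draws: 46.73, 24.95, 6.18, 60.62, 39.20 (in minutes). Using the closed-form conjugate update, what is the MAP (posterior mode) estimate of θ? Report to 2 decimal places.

A Pareto(scale x_m, shape k) prior on the upper bound θ of Uniform(0, θ) is conjugate: posterior is Pareto(max(x_m, max xᵢ), k + n).
Sample maximum = 60.62; prior scale x_m = 39.93 → posterior scale = max = 60.62.
Posterior shape = 4.95 + 5 = 9.95.
The Pareto density is decreasing on [x_m, ∞), so the mode is x_m = 60.62.

60.62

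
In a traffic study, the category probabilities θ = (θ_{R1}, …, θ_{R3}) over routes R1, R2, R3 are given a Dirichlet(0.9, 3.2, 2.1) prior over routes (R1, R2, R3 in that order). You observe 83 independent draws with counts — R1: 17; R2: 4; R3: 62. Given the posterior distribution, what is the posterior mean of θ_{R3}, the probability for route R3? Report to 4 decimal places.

The Dirichlet prior is conjugate to the Multinomial likelihood: each posterior αⱼ = prior αⱼ + observed count nⱼ.
Posterior concentration: (17.9, 7.2, 64.1), total = 89.2.
E[θ_{R3}|data] = α_{R3}/Σα = 64.1/89.2 = 0.7186.

0.7186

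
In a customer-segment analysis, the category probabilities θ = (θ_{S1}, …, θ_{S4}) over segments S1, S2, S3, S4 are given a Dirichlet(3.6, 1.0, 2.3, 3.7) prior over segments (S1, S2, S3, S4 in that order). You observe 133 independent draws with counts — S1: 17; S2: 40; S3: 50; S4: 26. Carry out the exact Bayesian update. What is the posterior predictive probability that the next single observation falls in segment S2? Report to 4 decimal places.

0.2855

The Dirichlet prior is conjugate to the Multinomial likelihood: each posterior αⱼ = prior αⱼ + observed count nⱼ.
Posterior concentration: (20.6, 41.0, 52.3, 29.7), total = 143.6.
P(next = S2 | data) = α_{S2}/Σα = 0.2855.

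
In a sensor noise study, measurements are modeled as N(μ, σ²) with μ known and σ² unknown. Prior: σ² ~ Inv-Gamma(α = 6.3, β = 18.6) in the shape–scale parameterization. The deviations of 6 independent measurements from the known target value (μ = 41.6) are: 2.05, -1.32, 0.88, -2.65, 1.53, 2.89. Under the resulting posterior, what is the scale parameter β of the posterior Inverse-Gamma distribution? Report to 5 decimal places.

30.81740

With known mean μ and an Inverse-Gamma(α, β) prior on σ², the Normal likelihood is conjugate: posterior is Inv-Gamma(α + n/2, β + Σ(xᵢ−μ)²/2).
Σ(xᵢ−μ)² = (2.05)² + (-1.32)² + (0.88)² + (-2.65)² + (1.53)² + (2.89)² = 24.4348.
Posterior: Inv-Gamma(6.3 + 6/2, 18.6 + 24.4348/2) = Inv-Gamma(9.30, 30.81740).
Posterior β = 30.81740.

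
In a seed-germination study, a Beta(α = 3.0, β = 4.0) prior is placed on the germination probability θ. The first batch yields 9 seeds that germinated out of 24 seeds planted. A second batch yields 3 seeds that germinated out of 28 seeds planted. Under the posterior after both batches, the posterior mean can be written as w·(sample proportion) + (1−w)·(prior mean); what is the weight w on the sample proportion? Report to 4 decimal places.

0.8814

The Beta prior is conjugate to a Binomial/Bernoulli likelihood; the update adds successes to α and failures to β.
Total number of seeds planted: n = 24 + 28 = 52.
Posterior mean = (α₀+k)/(α₀+β₀+n) = [n/(α₀+β₀+n)]·(k/n) + [(α₀+β₀)/(α₀+β₀+n)]·α₀/(α₀+β₀), so only n and the prior enter the weight.
The weight on the data is w = n/(α₀+β₀+n) = 52/(3.0+4.0+52) = 52/59.0 = 0.8814.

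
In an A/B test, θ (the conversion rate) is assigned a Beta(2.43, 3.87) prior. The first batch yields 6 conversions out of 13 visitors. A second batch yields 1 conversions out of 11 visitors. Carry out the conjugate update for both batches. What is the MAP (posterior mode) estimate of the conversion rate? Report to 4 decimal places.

The Beta prior is conjugate to a Binomial/Bernoulli likelihood; the update adds successes to α and failures to β.
After batch 1: Beta(2.43+6, 3.87+7) = Beta(8.43, 10.87).
After batch 2: Beta(8.43+1, 10.87+10) = Beta(9.43, 20.87).
Mode of Beta(a,b) for a,b>1 is (a−1)/(a+b−2) = 8.43/28.30 = 0.2979.

0.2979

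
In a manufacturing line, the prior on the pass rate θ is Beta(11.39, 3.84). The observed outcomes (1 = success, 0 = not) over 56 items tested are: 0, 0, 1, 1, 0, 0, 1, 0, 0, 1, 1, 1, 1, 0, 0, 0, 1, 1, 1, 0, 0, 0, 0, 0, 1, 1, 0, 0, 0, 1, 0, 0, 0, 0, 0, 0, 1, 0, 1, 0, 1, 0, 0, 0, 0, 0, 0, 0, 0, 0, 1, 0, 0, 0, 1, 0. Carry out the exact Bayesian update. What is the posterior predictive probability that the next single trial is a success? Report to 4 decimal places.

The Beta prior is conjugate to a Binomial/Bernoulli likelihood; the update adds successes to α and failures to β.
Posterior: Beta(α+k, β+n−k) = Beta(11.39+18, 3.84+38) = Beta(29.39, 41.84).
For a single future Bernoulli trial, P(success | data) = α/(α+β) = 0.4126.

0.4126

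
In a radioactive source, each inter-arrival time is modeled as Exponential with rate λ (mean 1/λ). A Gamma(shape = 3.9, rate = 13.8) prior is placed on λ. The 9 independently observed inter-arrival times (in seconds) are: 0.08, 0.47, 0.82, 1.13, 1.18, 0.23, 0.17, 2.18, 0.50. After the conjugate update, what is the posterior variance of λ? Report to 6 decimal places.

0.030517

With a Gamma(shape α, rate β) prior on the exponential rate λ, the posterior after n observations with total T = Σxᵢ is Gamma(α+n, β+T).
Sum of observations T = 6.76 seconds; n = 9.
Posterior: Gamma(3.9+9, 13.8+6.76) = Gamma(12.9, 20.56).
Var = α/β² = 0.030517.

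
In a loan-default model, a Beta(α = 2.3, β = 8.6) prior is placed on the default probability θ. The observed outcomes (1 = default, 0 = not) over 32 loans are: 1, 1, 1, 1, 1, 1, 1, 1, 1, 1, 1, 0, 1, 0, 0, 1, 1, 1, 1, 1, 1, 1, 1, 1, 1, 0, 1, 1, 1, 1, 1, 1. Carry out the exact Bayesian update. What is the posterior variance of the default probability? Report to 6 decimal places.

The Beta prior is conjugate to a Binomial/Bernoulli likelihood; the update adds successes to α and failures to β.
Posterior: Beta(α+k, β+n−k) = Beta(2.3+28, 8.6+4) = Beta(30.3, 12.6).
Var = αβ/((α+β)²(α+β+1)) = 30.3·12.6/(42.9²·43.9) = 0.004725.

0.004725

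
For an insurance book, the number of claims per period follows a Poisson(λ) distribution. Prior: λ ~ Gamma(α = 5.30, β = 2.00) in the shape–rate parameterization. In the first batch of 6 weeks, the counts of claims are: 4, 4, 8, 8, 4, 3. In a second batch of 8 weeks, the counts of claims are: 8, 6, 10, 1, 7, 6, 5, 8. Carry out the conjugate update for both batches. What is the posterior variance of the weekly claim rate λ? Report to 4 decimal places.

With a Gamma(shape α, rate β) prior, the Poisson likelihood is conjugate: the posterior is Gamma(α + ΣXᵢ, β + n).
Batch 1: sum of counts S = 31 over n = 6 weeks.
After batch 1: Gamma(α+S, β+n) = Gamma(5.30+31, 2.00+6) = Gamma(36.30, 8.00).
Batch 2: sum of counts S = 51 over n = 8 weeks.
After batch 2: Gamma(α+S, β+n) = Gamma(36.30+51, 8.00+8) = Gamma(87.30, 16.00).
Var = α/β² = 87.30/16.00² = 0.3410.

0.3410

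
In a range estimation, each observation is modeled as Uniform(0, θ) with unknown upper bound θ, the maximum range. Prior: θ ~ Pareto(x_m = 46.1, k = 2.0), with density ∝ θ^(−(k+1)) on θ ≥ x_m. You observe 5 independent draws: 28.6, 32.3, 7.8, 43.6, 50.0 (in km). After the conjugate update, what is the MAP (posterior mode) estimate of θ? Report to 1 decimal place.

50.0

A Pareto(scale x_m, shape k) prior on the upper bound θ of Uniform(0, θ) is conjugate: posterior is Pareto(max(x_m, max xᵢ), k + n).
Sample maximum = 50.0; prior scale x_m = 46.1 → posterior scale = max = 50.0.
Posterior shape = 2.0 + 5 = 7.0.
The Pareto density is decreasing on [x_m, ∞), so the mode is x_m = 50.0.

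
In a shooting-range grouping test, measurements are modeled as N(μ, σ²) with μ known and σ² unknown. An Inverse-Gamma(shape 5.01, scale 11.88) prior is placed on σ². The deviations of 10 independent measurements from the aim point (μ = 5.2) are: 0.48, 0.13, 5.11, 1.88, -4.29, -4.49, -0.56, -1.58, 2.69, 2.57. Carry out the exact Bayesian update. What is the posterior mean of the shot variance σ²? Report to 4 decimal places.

6.0416

With known mean μ and an Inverse-Gamma(α, β) prior on σ², the Normal likelihood is conjugate: posterior is Inv-Gamma(α + n/2, β + Σ(xᵢ−μ)²/2).
Σ(xᵢ−μ)² = (0.48)² + (0.13)² + (5.11)² + (1.88)² + (-4.29)² + (-4.49)² + (-0.56)² + (-1.58)² + (2.69)² + (2.57)² = 85.1090.
Posterior: Inv-Gamma(5.01 + 10/2, 11.88 + 85.1090/2) = Inv-Gamma(10.01, 54.43450).
E[σ²|data] = β/(α−1) = 54.43450/9.01 = 6.0416.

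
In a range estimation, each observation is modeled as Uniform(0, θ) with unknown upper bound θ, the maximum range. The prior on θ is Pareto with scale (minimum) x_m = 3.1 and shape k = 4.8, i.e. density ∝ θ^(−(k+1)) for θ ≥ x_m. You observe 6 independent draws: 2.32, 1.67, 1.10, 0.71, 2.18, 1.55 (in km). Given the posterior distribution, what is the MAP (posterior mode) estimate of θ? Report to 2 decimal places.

3.10

A Pareto(scale x_m, shape k) prior on the upper bound θ of Uniform(0, θ) is conjugate: posterior is Pareto(max(x_m, max xᵢ), k + n).
Sample maximum = 2.32; prior scale x_m = 3.1 → posterior scale = max = 3.10.
Posterior shape = 4.8 + 6 = 10.8.
The Pareto density is decreasing on [x_m, ∞), so the mode is x_m = 3.10.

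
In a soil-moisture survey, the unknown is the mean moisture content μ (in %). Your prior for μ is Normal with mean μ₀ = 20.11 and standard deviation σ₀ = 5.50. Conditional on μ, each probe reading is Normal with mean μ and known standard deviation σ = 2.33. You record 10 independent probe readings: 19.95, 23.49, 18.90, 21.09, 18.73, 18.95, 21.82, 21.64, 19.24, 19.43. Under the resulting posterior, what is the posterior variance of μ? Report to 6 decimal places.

0.533319

For Normal data with known variance σ², a Normal(μ₀, σ₀²) prior on μ is conjugate. Posterior precision = 1/σ₀² + n/σ²; posterior mean is the precision-weighted average of μ₀ and x̄.
σ₀² = 5.50² = 30.25, σ² = 2.33² = 5.4289; σ² + n·σ₀² = 5.4289 + 10·30.25 = 307.9289.
Posterior precision = 1/σ₀² + n/σ² = 1/30.25 + 10/5.4289 = (σ² + n·σ₀²)/(σ₀²σ²) = 307.9289/(30.25·5.4289); posterior variance σₙ² = σ₀²σ²/(σ² + n·σ₀²) = 30.25·5.4289/307.9289 = 0.533319.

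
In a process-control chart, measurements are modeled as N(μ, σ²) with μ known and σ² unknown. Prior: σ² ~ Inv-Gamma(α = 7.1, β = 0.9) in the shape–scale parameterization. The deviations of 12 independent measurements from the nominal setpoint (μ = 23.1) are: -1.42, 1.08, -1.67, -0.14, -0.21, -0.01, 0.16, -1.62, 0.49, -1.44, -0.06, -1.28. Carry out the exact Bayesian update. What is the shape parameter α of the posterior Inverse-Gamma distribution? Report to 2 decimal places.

With known mean μ and an Inverse-Gamma(α, β) prior on σ², the Normal likelihood is conjugate: posterior is Inv-Gamma(α + n/2, β + Σ(xᵢ−μ)²/2).
Σ(xᵢ−μ)² = (-1.42)² + (1.08)² + (-1.67)² + (-0.14)² + (-0.21)² + (-0.01)² + (0.16)² + (-1.62)² + (0.49)² + (-1.44)² + (-0.06)² + (-1.28)² = 12.6412.
Posterior: Inv-Gamma(7.1 + 12/2, 0.9 + 12.6412/2) = Inv-Gamma(13.10, 7.22060).
Posterior α = 13.10.

13.10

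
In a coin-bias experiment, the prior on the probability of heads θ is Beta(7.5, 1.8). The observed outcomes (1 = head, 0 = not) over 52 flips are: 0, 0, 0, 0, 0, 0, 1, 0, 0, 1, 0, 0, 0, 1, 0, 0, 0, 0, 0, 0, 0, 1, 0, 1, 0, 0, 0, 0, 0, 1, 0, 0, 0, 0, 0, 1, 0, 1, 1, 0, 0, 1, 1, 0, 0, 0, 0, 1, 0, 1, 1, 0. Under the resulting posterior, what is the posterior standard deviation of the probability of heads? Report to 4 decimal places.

0.0605

The Beta prior is conjugate to a Binomial/Bernoulli likelihood; the update adds successes to α and failures to β.
Posterior: Beta(α+k, β+n−k) = Beta(7.5+14, 1.8+38) = Beta(21.5, 39.8).
Var = αβ/((α+β)²(α+β+1)) = 21.5·39.8/(61.3²·62.3) = 0.00365521; SD = √0.00365521 = 0.0605.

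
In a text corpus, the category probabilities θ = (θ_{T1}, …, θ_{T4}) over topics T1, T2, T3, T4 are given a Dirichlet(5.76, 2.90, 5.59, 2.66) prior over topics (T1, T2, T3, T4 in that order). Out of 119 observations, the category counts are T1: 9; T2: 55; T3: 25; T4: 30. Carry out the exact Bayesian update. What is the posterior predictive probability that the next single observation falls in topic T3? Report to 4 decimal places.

The Dirichlet prior is conjugate to the Multinomial likelihood: each posterior αⱼ = prior αⱼ + observed count nⱼ.
Posterior concentration: (14.76, 57.90, 30.59, 32.66), total = 135.91.
P(next = T3 | data) = α_{T3}/Σα = 0.2251.

0.2251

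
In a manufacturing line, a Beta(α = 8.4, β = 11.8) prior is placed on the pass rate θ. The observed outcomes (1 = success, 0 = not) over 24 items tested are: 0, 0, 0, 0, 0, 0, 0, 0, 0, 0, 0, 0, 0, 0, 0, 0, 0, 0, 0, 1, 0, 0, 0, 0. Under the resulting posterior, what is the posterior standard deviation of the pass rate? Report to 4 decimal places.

0.0609

The Beta prior is conjugate to a Binomial/Bernoulli likelihood; the update adds successes to α and failures to β.
Posterior: Beta(α+k, β+n−k) = Beta(8.4+1, 11.8+23) = Beta(9.4, 34.8).
Var = αβ/((α+β)²(α+β+1)) = 9.4·34.8/(44.2²·45.2) = 0.00370445; SD = √0.00370445 = 0.0609.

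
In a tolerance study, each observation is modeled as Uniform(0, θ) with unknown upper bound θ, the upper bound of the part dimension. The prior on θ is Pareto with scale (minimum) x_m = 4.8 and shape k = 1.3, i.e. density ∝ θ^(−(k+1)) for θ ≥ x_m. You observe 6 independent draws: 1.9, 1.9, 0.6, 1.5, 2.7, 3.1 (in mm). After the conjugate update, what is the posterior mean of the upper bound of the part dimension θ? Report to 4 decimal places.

A Pareto(scale x_m, shape k) prior on the upper bound θ of Uniform(0, θ) is conjugate: posterior is Pareto(max(x_m, max xᵢ), k + n).
Sample maximum = 3.1; prior scale x_m = 4.8 → posterior scale = max = 4.8.
Posterior shape = 1.3 + 6 = 7.3.
E[θ|data] = k·x_m/(k−1) = 7.3·4.8/6.3 = 5.5619.

5.5619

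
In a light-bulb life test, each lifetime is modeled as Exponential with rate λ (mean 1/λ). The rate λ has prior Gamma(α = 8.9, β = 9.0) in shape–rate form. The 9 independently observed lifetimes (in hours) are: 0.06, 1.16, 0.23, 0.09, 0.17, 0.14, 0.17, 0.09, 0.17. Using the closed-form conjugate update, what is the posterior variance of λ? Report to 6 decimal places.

0.140681

With a Gamma(shape α, rate β) prior on the exponential rate λ, the posterior after n observations with total T = Σxᵢ is Gamma(α+n, β+T).
Sum of observations T = 2.28 hours; n = 9.
Posterior: Gamma(8.9+9, 9.0+2.28) = Gamma(17.9, 11.28).
Var = α/β² = 0.140681.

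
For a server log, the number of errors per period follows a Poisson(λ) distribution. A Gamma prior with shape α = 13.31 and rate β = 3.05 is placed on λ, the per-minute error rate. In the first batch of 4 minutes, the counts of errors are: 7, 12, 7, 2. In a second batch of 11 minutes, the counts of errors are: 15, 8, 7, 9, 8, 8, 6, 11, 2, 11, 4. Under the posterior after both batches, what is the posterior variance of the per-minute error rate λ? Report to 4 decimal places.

0.4000

With a Gamma(shape α, rate β) prior, the Poisson likelihood is conjugate: the posterior is Gamma(α + ΣXᵢ, β + n).
Batch 1: sum of counts S = 28 over n = 4 minutes.
After batch 1: Gamma(α+S, β+n) = Gamma(13.31+28, 3.05+4) = Gamma(41.31, 7.05).
Batch 2: sum of counts S = 89 over n = 11 minutes.
After batch 2: Gamma(α+S, β+n) = Gamma(41.31+89, 7.05+11) = Gamma(130.31, 18.05).
Var = α/β² = 130.31/18.05² = 0.4000.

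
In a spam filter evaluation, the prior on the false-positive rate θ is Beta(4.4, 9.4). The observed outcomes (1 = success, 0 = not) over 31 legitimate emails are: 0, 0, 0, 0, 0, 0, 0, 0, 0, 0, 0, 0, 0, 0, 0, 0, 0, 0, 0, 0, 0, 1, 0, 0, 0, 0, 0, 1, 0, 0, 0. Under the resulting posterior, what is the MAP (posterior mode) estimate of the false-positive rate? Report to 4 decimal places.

0.1262

The Beta prior is conjugate to a Binomial/Bernoulli likelihood; the update adds successes to α and failures to β.
Posterior: Beta(α+k, β+n−k) = Beta(4.4+2, 9.4+29) = Beta(6.4, 38.4).
Mode of Beta(a,b) for a,b>1 is (a−1)/(a+b−2) = 5.4/42.8 = 0.1262.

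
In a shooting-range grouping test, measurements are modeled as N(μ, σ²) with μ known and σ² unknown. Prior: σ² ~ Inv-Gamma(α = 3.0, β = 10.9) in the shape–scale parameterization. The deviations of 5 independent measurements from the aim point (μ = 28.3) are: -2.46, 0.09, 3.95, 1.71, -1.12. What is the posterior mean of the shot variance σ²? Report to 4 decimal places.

5.2934

With known mean μ and an Inverse-Gamma(α, β) prior on σ², the Normal likelihood is conjugate: posterior is Inv-Gamma(α + n/2, β + Σ(xᵢ−μ)²/2).
Σ(xᵢ−μ)² = (-2.46)² + (0.09)² + (3.95)² + (1.71)² + (-1.12)² = 25.8407.
Posterior: Inv-Gamma(3.0 + 5/2, 10.9 + 25.8407/2) = Inv-Gamma(5.50, 23.82035).
E[σ²|data] = β/(α−1) = 23.82035/4.50 = 5.2934.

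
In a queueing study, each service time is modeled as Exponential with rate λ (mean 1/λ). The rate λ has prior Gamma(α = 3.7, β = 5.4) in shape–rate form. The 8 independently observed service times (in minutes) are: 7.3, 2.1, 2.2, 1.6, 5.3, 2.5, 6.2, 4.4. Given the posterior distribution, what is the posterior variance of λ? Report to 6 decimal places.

0.008546

With a Gamma(shape α, rate β) prior on the exponential rate λ, the posterior after n observations with total T = Σxᵢ is Gamma(α+n, β+T).
Sum of observations T = 31.6 minutes; n = 8.
Posterior: Gamma(3.7+8, 5.4+31.6) = Gamma(11.7, 37.0).
Var = α/β² = 0.008546.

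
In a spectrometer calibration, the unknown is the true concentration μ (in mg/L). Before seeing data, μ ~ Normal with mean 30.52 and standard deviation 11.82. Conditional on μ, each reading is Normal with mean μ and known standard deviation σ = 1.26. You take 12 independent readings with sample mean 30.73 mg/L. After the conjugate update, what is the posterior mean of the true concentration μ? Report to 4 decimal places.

For Normal data with known variance σ², a Normal(μ₀, σ₀²) prior on μ is conjugate. Posterior precision = 1/σ₀² + n/σ²; posterior mean is the precision-weighted average of μ₀ and x̄.
n·x̄ = 12·30.73 = 368.76.
σ₀² = 11.82² = 139.7124, σ² = 1.26² = 1.5876; σ² + n·σ₀² = 1.5876 + 12·139.7124 = 1678.1364.
Posterior mean = (μ₀/σ₀² + n·x̄/σ²)/(1/σ₀² + n/σ²) = (σ²·μ₀ + σ₀²·n·x̄)/(σ² + n·σ₀²) = (1.5876·30.52 + 139.7124·368.76)/1678.1364 = 51568.798176/1678.1364 = 30.7298.

30.7298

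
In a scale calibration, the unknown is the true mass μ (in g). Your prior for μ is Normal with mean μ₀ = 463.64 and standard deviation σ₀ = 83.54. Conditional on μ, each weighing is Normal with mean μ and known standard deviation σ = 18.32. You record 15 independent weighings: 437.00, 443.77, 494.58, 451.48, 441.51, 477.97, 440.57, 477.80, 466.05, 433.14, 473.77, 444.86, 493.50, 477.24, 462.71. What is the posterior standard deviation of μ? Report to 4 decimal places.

4.7226

For Normal data with known variance σ², a Normal(μ₀, σ₀²) prior on μ is conjugate. Posterior precision = 1/σ₀² + n/σ²; posterior mean is the precision-weighted average of μ₀ and x̄.
σ₀² = 83.54² = 6978.9316, σ² = 18.32² = 335.6224; σ² + n·σ₀² = 335.6224 + 15·6978.9316 = 105019.5964.
Posterior precision = 1/σ₀² + n/σ² = 1/6978.9316 + 15/335.6224 = (σ² + n·σ₀²)/(σ₀²σ²) = 105019.5964/(6978.9316·335.6224); posterior variance σₙ² = σ₀²σ²/(σ² + n·σ₀²) = 6978.9316·335.6224/105019.5964 = 22.303321.
Posterior SD = √σₙ² = √(6978.9316·335.6224/105019.5964) = 4.7226.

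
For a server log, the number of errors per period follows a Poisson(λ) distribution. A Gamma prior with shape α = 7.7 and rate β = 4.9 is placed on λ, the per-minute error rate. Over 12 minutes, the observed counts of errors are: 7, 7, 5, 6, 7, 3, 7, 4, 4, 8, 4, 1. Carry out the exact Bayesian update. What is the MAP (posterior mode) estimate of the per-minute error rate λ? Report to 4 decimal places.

4.1243

With a Gamma(shape α, rate β) prior, the Poisson likelihood is conjugate: the posterior is Gamma(α + ΣXᵢ, β + n).
Sum of counts S = 63 over n = 12 minutes.
Posterior: Gamma(α+S, β+n) = Gamma(7.7+63, 4.9+12) = Gamma(70.7, 16.9).
Mode of Gamma(α,β) for α≥1 is (α−1)/β = 69.7/16.9 = 4.1243.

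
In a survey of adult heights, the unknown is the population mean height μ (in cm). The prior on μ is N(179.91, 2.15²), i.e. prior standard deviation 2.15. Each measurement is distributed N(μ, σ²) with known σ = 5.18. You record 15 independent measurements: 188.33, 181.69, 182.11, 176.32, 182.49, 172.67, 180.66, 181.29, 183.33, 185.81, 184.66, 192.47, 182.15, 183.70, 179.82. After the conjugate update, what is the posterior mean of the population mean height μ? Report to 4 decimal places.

For Normal data with known variance σ², a Normal(μ₀, σ₀²) prior on μ is conjugate. Posterior precision = 1/σ₀² + n/σ²; posterior mean is the precision-weighted average of μ₀ and x̄.
Σxᵢ = 188.33 + 181.69 + 182.11 + 176.32 + 182.49 + 172.67 + 180.66 + 181.29 + 183.33 + 185.81 + 184.66 + 192.47 + 182.15 + 183.70 + 179.82 = 2737.5, so n·x̄ = 2737.5.
σ₀² = 2.15² = 4.6225, σ² = 5.18² = 26.8324; σ² + n·σ₀² = 26.8324 + 15·4.6225 = 96.1699.
Posterior mean = (μ₀/σ₀² + n·x̄/σ²)/(1/σ₀² + n/σ²) = (σ²·μ₀ + σ₀²·n·x̄)/(σ² + n·σ₀²) = (26.8324·179.91 + 4.6225·2737.5)/96.1699 = 17481.510834/96.1699 = 181.7774.

181.7774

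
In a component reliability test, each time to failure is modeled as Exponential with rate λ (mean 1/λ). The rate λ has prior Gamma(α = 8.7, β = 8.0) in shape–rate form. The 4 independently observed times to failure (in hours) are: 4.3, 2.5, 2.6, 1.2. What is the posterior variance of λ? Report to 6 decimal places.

With a Gamma(shape α, rate β) prior on the exponential rate λ, the posterior after n observations with total T = Σxᵢ is Gamma(α+n, β+T).
Sum of observations T = 10.6 hours; n = 4.
Posterior: Gamma(8.7+4, 8.0+10.6) = Gamma(12.7, 18.6).
Var = α/β² = 0.036709.

0.036709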